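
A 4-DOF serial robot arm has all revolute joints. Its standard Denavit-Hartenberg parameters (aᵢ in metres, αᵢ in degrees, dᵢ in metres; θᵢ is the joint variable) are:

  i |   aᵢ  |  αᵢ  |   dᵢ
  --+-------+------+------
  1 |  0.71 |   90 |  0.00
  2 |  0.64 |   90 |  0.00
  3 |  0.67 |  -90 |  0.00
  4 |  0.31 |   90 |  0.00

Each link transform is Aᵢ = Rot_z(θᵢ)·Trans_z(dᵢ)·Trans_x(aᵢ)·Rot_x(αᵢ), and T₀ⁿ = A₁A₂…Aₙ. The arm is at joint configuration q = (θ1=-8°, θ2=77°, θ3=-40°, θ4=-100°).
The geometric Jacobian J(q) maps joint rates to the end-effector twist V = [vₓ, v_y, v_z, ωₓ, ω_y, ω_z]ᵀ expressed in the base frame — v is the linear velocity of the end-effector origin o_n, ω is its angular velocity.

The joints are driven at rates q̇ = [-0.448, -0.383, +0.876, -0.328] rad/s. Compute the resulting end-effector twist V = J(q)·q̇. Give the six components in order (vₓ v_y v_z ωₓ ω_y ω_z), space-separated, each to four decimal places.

0.4589 -1.1160 0.0576 0.8865 0.5159 -0.8505

o_n = [1.3005, 0.2172, 1.0148]
J₁: ẑ×o_n = [-0.2172, 1.3005, 0.0000], ω = ẑ
J2: z=[-0.1392, -0.9903, 0.0000] o=[0.7031, -0.0988, 0.0000] → [-1.0050, 0.1412, 0.5476, -0.1392, -0.9903, 0.0000]
J3: z=[0.9649, -0.1356, -0.2250] o=[0.8457, -0.1188, 0.6236] → [0.0225, -0.4798, 0.3859, 0.9649, -0.1356, -0.2250]
J4: z=[0.0366, -0.7787, 0.6263] o=[1.0199, 0.2916, 1.1237] → [0.1313, 0.1797, 0.2158, 0.0366, -0.7787, 0.6263]
V = J·q̇ = [0.4589, -1.1160, 0.0576, 0.8865, 0.5159, -0.8505]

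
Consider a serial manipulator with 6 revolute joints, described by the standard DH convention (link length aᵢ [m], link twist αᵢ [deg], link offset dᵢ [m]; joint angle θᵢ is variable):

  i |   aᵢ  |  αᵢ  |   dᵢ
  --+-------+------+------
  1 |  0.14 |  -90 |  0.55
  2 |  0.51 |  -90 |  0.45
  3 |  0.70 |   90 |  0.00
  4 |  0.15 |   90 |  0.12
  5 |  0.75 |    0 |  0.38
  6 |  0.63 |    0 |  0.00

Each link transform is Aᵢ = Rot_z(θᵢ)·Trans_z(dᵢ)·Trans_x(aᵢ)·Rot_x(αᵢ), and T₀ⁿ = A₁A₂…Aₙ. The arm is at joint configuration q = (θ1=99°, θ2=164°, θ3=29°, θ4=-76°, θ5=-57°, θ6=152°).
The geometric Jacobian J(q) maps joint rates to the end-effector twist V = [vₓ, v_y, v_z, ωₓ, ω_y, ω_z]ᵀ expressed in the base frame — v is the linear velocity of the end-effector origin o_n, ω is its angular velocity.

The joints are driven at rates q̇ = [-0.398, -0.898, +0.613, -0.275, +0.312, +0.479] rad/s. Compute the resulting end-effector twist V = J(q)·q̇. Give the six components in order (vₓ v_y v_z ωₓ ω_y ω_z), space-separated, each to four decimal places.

-0.3114 0.9612 -0.2787 0.6542 0.7690 0.2291

o_n = [-0.2319, -0.6710, -0.2737]
J₁: ẑ×o_n = [0.6710, -0.2319, 0.0000], ω = ẑ
J2: z=[-0.9877, -0.1564, 0.0000] o=[-0.0219, 0.1383, 0.5500] → [0.1289, -0.8136, 0.7664, -0.9877, -0.1564, 0.0000]
J3: z=[0.0431, -0.2722, 0.9613] o=[-0.3897, -0.4163, 0.4094] → [0.4308, 0.1811, 0.0320, 0.0431, -0.2722, 0.9613]
J4: z=[-0.7909, -0.5971, -0.1336] o=[0.0376, -0.9445, 0.2407] → [0.3437, -0.3708, -0.3773, -0.7909, -0.5971, -0.1336]
J5: z=[-0.6027, 0.7980, 0.0014] o=[-0.0415, -1.0039, 0.0760] → [-0.2795, -0.2110, -0.0486, -0.6027, 0.7980, 0.0014]
J6: z=[-0.6027, 0.7980, 0.0014] o=[0.2703, -0.2918, -0.2443] → [-0.0230, -0.0184, 0.6293, -0.6027, 0.7980, 0.0014]
V = J·q̇ = [-0.3114, 0.9612, -0.2787, 0.6542, 0.7690, 0.2291]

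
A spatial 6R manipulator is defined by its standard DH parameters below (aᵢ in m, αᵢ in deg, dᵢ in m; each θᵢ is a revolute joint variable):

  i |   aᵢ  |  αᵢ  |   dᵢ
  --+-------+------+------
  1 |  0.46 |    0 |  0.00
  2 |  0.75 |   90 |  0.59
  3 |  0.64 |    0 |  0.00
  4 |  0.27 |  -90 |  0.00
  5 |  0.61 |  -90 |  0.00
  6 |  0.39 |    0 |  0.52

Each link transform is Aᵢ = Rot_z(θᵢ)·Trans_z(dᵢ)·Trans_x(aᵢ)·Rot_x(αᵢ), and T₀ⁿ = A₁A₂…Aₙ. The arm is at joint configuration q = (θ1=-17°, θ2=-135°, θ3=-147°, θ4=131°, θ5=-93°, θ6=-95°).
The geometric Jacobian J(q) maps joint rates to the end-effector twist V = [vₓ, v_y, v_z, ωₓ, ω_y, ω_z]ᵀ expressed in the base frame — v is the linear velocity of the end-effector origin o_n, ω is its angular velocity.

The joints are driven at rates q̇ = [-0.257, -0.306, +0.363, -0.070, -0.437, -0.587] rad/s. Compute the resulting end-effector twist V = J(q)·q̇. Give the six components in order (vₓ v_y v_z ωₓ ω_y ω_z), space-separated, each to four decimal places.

0.1429 0.6350 0.1004 0.4808 0.5527 -0.8215

o_n = [-0.7701, -0.0956, 0.4056]
J₁: ẑ×o_n = [0.0956, -0.7701, 0.0000], ω = ẑ
J2: z=[0.0000, 0.0000, 1.0000] o=[0.4399, -0.1345, 0.0000] → [-0.0389, -1.2100, 0.0000, 0.0000, 0.0000, 1.0000]
J3: z=[-0.4695, 0.8829, 0.0000] o=[-0.2223, -0.4866, 0.5900] → [-0.1628, -0.0865, 0.3001, -0.4695, 0.8829, 0.0000]
J4: z=[-0.4695, 0.8829, 0.0000] o=[0.2516, -0.2346, 0.2414] → [0.1450, 0.0771, 0.8368, -0.4695, 0.8829, 0.0000]
J5: z=[-0.2434, -0.1294, 0.9613] o=[0.0225, -0.3565, 0.1670] → [-0.2817, -0.7038, -0.1661, -0.2434, -0.1294, 0.9613]
J6: z=[-0.8722, -0.4045, -0.2753] o=[-0.2364, 0.1958, 0.1758] → [-0.1732, 0.3473, 0.0383, -0.8722, -0.4045, -0.2753]
V = J·q̇ = [0.1429, 0.6350, 0.1004, 0.4808, 0.5527, -0.8215]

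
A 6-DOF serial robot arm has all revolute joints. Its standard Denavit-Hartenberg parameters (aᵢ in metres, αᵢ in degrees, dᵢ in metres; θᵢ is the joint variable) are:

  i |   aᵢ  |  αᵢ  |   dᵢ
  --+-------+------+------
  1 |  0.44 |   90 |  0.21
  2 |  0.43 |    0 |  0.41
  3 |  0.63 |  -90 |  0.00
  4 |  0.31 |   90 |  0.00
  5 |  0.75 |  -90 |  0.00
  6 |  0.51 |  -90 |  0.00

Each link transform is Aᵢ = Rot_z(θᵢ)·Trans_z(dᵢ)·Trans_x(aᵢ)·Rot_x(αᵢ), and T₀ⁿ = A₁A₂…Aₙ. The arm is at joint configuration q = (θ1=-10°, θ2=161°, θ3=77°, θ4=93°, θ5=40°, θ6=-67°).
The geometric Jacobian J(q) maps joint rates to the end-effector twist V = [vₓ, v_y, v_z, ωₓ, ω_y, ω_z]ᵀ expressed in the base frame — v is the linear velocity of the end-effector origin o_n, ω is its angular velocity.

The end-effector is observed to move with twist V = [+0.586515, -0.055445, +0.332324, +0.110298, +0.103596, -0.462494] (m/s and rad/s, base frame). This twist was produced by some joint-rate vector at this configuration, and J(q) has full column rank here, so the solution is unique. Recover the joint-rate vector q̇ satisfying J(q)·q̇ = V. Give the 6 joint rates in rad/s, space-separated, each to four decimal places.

o_n = [0.1103, 0.6409, -0.8592]
J₁: ẑ×o_n = [-0.6409, 0.1103, 0.0000], ω = ẑ
J2: z=[-0.1736, -0.9848, 0.0000] o=[0.4333, -0.0764, 0.2100] → [1.0529, -0.1857, -0.4426, -0.1736, -0.9848, 0.0000]
J3: z=[-0.1736, -0.9848, 0.0000] o=[-0.0383, -0.4096, 0.3500] → [1.1908, -0.2100, -0.0361, -0.1736, -0.9848, 0.0000]
J4: z=[0.8352, -0.1473, -0.5299] o=[-0.3671, -0.3516, -0.1843] → [0.6253, 0.3107, 0.8992, 0.8352, -0.1473, -0.5299]
J5: z=[-0.5121, 0.1434, -0.8469] o=[-0.3048, -0.0482, -0.1705] → [0.4848, -0.7042, -0.4124, -0.5121, 0.1434, -0.8469]
J6: z=[0.5108, -0.7419, -0.4345] o=[0.2131, 0.4430, -0.4005] → [0.4262, 0.2789, 0.0248, 0.5108, -0.7419, -0.4345]
q̇ = J⁺·V = [-0.5050, 0.2320, -0.0100, 0.4680, -0.0660, -0.5400]

-0.5050 0.2320 -0.0100 0.4680 -0.0660 -0.5400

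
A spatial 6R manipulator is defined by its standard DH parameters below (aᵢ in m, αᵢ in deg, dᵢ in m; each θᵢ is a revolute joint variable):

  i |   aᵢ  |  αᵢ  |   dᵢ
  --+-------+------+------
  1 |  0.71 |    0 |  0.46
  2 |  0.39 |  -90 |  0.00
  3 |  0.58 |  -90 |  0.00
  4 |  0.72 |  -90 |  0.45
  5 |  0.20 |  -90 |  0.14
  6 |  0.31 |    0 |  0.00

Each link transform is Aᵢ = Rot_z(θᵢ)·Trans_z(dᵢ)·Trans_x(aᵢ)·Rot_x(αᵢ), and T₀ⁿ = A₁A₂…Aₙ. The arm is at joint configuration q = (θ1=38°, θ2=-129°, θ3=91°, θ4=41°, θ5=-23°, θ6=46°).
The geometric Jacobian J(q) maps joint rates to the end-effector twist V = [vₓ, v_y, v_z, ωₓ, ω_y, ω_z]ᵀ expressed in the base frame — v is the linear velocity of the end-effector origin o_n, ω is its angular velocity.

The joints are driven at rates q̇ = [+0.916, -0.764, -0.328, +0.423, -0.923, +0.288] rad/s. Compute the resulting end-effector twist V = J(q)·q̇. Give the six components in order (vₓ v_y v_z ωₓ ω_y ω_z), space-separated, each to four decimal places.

-0.6336 0.2595 0.1929 0.2977 0.1648 -0.5356

o_n = [-0.0966, 0.6964, -0.9955]
J₁: ẑ×o_n = [-0.6964, -0.0966, 0.0000], ω = ẑ
J2: z=[0.0000, 0.0000, 1.0000] o=[0.5595, 0.4371, 0.4600] → [-0.2593, -0.6561, 0.0000, 0.0000, 0.0000, 1.0000]
J3: z=[0.9998, -0.0175, 0.0000] o=[0.5527, 0.0472, 0.4600] → [0.0254, 1.4553, 0.6378, 0.9998, -0.0175, 0.0000]
J4: z=[0.0174, 0.9997, 0.0175] o=[0.5529, 0.0573, -0.1199] → [-0.8865, 0.0039, 0.6605, 0.0174, 0.9997, 0.0175]
J5: z=[-0.7548, 0.0017, 0.6560] o=[0.0886, 0.5249, -0.6554] → [-0.1131, -0.3782, -0.1291, -0.7548, 0.0017, 0.6560]
J6: z=[-0.2723, -0.9106, -0.3109] o=[-0.1364, 0.6078, -0.7011] → [0.2956, -0.0925, 0.0121, -0.2723, -0.9106, -0.3109]
V = J·q̇ = [-0.6336, 0.2595, 0.1929, 0.2977, 0.1648, -0.5356]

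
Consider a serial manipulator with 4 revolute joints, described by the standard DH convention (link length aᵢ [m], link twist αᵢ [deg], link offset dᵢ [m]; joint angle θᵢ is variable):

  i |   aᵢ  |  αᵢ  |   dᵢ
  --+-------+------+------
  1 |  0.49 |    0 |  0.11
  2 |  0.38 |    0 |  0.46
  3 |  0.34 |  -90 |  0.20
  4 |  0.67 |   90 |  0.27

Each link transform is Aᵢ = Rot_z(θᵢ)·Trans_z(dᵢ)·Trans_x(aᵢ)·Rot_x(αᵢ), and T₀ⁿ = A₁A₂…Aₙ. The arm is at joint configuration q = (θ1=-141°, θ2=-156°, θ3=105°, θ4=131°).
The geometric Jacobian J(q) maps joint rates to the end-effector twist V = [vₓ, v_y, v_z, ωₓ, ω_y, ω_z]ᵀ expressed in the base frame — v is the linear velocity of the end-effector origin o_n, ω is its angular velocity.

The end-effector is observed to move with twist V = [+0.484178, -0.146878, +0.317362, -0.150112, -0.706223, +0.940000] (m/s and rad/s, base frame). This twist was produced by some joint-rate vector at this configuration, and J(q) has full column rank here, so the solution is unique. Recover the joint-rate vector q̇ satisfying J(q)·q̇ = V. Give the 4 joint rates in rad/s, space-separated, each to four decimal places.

0.8110 0.3430 -0.2140 0.7220

o_n = [-0.1670, -0.2546, 0.2643]
J₁: ẑ×o_n = [0.2546, -0.1670, 0.0000], ω = ẑ
J2: z=[0.0000, 0.0000, 1.0000] o=[-0.3808, -0.3084, 0.1100] → [-0.0538, 0.2138, 0.0000, 0.0000, 0.0000, 1.0000]
J3: z=[0.0000, 0.0000, 1.0000] o=[-0.2083, 0.0302, 0.5700] → [0.2848, 0.0412, -0.0000, 0.0000, 0.0000, 1.0000]
J4: z=[-0.2079, -0.9781, 0.0000] o=[-0.5409, 0.1009, 0.7700] → [0.4946, -0.1051, 0.4396, -0.2079, -0.9781, 0.0000]
q̇ = J⁺·V = [0.8110, 0.3430, -0.2140, 0.7220]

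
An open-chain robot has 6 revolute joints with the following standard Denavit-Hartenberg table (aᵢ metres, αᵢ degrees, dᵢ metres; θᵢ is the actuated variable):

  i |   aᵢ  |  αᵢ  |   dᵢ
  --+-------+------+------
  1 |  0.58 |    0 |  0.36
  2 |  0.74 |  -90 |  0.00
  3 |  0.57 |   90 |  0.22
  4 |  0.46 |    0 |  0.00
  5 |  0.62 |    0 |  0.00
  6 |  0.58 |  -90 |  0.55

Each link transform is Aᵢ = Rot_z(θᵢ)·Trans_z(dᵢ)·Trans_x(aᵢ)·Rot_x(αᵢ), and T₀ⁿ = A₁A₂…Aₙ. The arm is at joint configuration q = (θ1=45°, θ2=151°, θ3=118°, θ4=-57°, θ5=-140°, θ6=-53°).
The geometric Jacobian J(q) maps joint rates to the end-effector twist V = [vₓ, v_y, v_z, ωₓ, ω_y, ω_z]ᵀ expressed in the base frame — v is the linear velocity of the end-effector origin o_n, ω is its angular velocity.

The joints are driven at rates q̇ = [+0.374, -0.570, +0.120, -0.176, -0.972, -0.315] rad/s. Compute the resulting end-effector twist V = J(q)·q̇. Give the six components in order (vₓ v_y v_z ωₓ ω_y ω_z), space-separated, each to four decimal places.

o_n = [-0.6003, -0.4627, 0.0760]
J₁: ẑ×o_n = [0.4627, -0.6003, 0.0000], ω = ẑ
J2: z=[0.0000, 0.0000, 1.0000] o=[0.4101, 0.4101, 0.3600] → [0.8728, -1.0104, 0.0000, 0.0000, 0.0000, 1.0000]
J3: z=[0.2756, -0.9613, 0.0000] o=[-0.3012, 0.2062, 0.3600] → [0.2730, 0.0783, -0.4719, 0.2756, -0.9613, 0.0000]
J4: z=[-0.8487, -0.2434, -0.4695] o=[0.0167, 0.0684, -0.1433] → [-0.3027, 0.4757, 0.3006, -0.8487, -0.2434, -0.4695]
J5: z=[-0.8487, -0.2434, -0.4695] o=[0.0234, 0.4717, -0.3645] → [-0.5459, 0.6666, 0.6413, -0.8487, -0.2434, -0.4695]
J6: z=[-0.8487, -0.2434, -0.4695] o=[-0.1942, 0.2207, 0.1590] → [-0.3006, 0.1202, 0.4812, -0.8487, -0.2434, -0.4695]
V = J·q̇ = [0.3869, -0.4087, -0.8844, 1.2748, 0.2407, 0.4908]

0.3869 -0.4087 -0.8844 1.2748 0.2407 0.4908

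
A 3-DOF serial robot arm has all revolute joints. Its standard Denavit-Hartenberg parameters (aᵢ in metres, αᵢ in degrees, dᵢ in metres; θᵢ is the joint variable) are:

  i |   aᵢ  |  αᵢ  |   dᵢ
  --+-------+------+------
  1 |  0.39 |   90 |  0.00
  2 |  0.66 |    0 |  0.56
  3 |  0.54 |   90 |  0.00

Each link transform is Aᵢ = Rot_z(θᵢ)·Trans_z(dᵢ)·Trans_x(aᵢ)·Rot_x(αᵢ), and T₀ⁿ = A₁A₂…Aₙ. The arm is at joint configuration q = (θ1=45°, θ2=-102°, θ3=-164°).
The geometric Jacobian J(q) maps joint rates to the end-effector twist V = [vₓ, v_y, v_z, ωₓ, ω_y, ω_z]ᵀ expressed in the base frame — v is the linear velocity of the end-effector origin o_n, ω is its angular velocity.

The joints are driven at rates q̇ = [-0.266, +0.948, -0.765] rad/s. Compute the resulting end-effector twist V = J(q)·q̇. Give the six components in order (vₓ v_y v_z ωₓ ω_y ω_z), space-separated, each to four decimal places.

0.2982 0.2173 -0.1370 0.1294 -0.1294 -0.2660

o_n = [0.5481, -0.2439, -0.1069]
J₁: ẑ×o_n = [0.2439, 0.5481, -0.0000], ω = ẑ
J2: z=[0.7071, -0.7071, 0.0000] o=[0.2758, 0.2758, 0.0000] → [0.0756, 0.0756, -0.1749, 0.7071, -0.7071, 0.0000]
J3: z=[0.7071, -0.7071, 0.0000] o=[0.5747, -0.2172, -0.6456] → [-0.3809, -0.3809, -0.0377, 0.7071, -0.7071, 0.0000]
V = J·q̇ = [0.2982, 0.2173, -0.1370, 0.1294, -0.1294, -0.2660]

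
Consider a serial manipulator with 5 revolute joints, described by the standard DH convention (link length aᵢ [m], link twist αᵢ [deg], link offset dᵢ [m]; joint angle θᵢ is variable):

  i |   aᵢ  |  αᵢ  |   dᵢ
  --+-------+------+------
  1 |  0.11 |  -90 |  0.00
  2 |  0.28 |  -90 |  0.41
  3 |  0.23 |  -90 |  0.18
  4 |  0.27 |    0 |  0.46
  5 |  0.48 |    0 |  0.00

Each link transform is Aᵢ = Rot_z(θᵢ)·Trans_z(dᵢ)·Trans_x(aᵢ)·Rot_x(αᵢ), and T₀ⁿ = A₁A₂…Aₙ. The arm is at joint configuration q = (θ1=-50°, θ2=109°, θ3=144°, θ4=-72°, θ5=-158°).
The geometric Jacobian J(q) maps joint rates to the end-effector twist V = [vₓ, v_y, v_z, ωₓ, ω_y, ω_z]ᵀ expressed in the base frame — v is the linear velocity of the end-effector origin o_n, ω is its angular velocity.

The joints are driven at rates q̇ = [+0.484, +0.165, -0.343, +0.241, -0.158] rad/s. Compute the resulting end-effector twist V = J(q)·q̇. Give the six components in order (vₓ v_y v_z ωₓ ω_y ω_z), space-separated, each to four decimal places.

-0.2825 0.1938 0.1566 0.3965 -0.1114 0.4185

o_n = [0.6245, 0.4681, 0.0171]
J₁: ẑ×o_n = [-0.4681, 0.6245, 0.0000], ω = ẑ
J2: z=[0.7660, 0.6428, 0.0000] o=[0.0707, -0.0843, 0.0000] → [0.0110, -0.0131, 0.0672, 0.7660, 0.6428, 0.0000]
J3: z=[-0.6078, 0.7243, 0.3256] o=[0.3262, 0.2491, -0.2647] → [0.1329, 0.2684, -0.3492, -0.6078, 0.7243, 0.3256]
J4: z=[0.7427, 0.3734, 0.5558] o=[0.1522, 0.2462, -0.0302] → [-0.1056, 0.2273, -0.0116, 0.7427, 0.3734, 0.5558]
J5: z=[0.7427, 0.3734, 0.5558] o=[0.3143, 0.5556, 0.3729] → [-0.0842, 0.4366, -0.1808, 0.7427, 0.3734, 0.5558]
V = J·q̇ = [-0.2825, 0.1938, 0.1566, 0.3965, -0.1114, 0.4185]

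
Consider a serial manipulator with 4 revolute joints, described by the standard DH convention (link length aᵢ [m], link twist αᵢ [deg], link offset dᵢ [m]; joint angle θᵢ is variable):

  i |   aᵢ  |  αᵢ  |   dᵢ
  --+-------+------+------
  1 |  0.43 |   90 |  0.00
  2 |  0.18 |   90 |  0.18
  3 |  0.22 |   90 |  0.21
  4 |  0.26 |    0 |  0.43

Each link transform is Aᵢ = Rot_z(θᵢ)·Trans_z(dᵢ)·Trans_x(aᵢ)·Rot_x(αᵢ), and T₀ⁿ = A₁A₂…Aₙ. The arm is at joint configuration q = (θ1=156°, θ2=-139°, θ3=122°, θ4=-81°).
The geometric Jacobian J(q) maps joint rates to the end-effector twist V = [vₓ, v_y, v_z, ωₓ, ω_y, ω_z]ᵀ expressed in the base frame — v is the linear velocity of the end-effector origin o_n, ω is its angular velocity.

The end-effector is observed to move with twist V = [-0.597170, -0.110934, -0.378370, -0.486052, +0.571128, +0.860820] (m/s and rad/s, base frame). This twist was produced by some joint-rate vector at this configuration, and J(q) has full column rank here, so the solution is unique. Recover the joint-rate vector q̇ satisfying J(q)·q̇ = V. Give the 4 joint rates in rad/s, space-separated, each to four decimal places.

o_n = [0.1152, 0.6371, -0.3020]
J₁: ẑ×o_n = [-0.6371, 0.1152, 0.0000], ω = ẑ
J2: z=[0.4067, 0.9135, 0.0000] o=[-0.3928, 0.1749, 0.0000] → [-0.2759, 0.1228, -0.2761, 0.4067, 0.9135, 0.0000]
J3: z=[0.5993, -0.2668, 0.7547] o=[-0.1955, 0.2841, -0.1181] → [-0.2174, 0.3447, 0.2945, 0.5993, -0.2668, 0.7547]
J4: z=[0.8002, 0.2238, -0.5564] o=[-0.0741, 0.4343, 0.1169] → [0.0191, 0.2299, 0.1200, 0.8002, 0.2238, -0.5564]
q̇ = J⁺·V = [0.7340, 0.6950, -0.3480, -0.7000]

0.7340 0.6950 -0.3480 -0.7000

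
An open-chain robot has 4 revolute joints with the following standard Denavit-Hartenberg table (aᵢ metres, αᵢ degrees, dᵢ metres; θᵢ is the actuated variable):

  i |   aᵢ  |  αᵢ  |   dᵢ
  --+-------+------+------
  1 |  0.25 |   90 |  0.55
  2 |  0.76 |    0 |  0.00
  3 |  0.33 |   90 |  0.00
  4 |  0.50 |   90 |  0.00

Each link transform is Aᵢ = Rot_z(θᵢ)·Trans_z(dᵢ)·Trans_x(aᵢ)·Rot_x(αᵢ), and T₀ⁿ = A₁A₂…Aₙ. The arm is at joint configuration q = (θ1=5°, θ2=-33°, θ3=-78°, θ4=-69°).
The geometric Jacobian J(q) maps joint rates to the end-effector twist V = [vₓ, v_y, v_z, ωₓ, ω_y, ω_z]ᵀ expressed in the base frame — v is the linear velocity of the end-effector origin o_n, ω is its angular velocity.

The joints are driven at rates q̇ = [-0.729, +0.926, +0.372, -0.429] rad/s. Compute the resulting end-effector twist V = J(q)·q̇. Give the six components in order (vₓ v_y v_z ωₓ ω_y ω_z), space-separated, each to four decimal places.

1.4451 -0.3123 0.5403 0.5121 -1.2582 -0.8827

o_n = [0.6615, 0.5265, -0.3393]
J₁: ẑ×o_n = [-0.5265, 0.6615, 0.0000], ω = ẑ
J2: z=[0.0872, -0.9962, 0.0000] o=[0.2490, 0.0218, 0.5500] → [0.8859, 0.0775, 0.4549, 0.0872, -0.9962, 0.0000]
J3: z=[0.0872, -0.9962, 0.0000] o=[0.8840, 0.0773, 0.1361] → [0.4736, 0.0414, -0.1825, 0.0872, -0.9962, 0.0000]
J4: z=[-0.9300, -0.0814, 0.3584] o=[0.7662, 0.0670, -0.1720] → [-0.1510, -0.1931, -0.4358, -0.9300, -0.0814, 0.3584]
V = J·q̇ = [1.4451, -0.3123, 0.5403, 0.5121, -1.2582, -0.8827]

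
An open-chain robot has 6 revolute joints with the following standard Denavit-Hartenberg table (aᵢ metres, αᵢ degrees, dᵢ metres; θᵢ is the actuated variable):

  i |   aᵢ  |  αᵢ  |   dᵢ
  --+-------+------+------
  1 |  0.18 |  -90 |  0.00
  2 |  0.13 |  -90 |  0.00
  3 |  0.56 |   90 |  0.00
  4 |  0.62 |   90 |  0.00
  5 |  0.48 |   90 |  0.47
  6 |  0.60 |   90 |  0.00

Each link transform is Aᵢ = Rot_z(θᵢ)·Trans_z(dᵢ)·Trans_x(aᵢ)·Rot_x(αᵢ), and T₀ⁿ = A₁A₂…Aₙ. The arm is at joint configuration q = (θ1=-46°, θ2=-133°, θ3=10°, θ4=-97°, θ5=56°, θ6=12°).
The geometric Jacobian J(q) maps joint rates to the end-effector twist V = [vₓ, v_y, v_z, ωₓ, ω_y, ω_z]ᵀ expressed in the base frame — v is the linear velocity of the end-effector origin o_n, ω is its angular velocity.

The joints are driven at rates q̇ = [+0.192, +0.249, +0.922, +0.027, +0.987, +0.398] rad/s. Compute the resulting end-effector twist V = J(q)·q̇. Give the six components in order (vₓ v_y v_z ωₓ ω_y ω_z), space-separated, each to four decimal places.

o_n = [0.1462, 1.1471, -0.6953]
J₁: ẑ×o_n = [-1.1471, 0.1462, 0.0000], ω = ẑ
J2: z=[0.7193, 0.6947, 0.0000] o=[0.1250, -0.1295, 0.0000] → [-0.4830, 0.5002, 0.9036, 0.7193, 0.6947, 0.0000]
J3: z=[0.5080, -0.5261, 0.6820] o=[0.0635, -0.0657, 0.0951] → [-0.4113, 0.4580, 0.6597, 0.5080, -0.5261, 0.6820]
J4: z=[0.6261, 0.7693, 0.1270] o=[-0.2678, 0.1373, 0.4984] → [-1.0466, 0.8000, 0.3138, 0.6261, 0.7693, 0.1270]
J5: z=[0.6490, -0.4239, -0.6318] o=[-0.5357, 0.4337, 0.0243] → [0.7558, 0.0362, 0.7521, 0.6490, -0.4239, -0.6318]
J6: z=[-0.7084, -0.0339, -0.7050] o=[-0.0975, 0.6688, -0.4273] → [0.3463, -0.3617, -0.3306, -0.7084, -0.0339, -0.7050]
V = J·q̇ = [0.1358, 0.4883, 1.4525, 1.0230, -0.7232, -0.0799]

0.1358 0.4883 1.4525 1.0230 -0.7232 -0.0799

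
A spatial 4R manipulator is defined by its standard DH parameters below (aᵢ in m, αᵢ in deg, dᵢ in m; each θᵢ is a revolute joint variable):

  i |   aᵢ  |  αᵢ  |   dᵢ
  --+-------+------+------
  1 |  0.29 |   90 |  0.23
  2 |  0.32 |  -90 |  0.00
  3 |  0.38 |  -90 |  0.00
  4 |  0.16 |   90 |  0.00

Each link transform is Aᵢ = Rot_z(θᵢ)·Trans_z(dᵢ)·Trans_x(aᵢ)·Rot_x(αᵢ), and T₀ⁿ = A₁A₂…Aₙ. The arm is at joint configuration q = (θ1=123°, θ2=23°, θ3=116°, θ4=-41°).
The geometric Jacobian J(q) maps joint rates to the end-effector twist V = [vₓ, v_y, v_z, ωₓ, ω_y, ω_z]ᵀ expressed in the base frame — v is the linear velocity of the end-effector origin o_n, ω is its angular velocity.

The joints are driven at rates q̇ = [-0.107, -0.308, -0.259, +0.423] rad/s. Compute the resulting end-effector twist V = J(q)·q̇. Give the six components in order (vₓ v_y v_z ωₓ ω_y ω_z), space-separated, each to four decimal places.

-0.1591 0.1344 -0.0249 0.0327 -0.2754 -0.4940

o_n = [-0.5634, 0.0413, 0.3659]
J₁: ẑ×o_n = [-0.0413, -0.5634, 0.0000], ω = ẑ
J2: z=[0.8387, 0.5446, 0.0000] o=[-0.1579, 0.2432, 0.2300] → [0.0740, -0.1140, 0.0515, 0.8387, 0.5446, 0.0000]
J3: z=[0.2128, -0.3277, 0.9205] o=[-0.3184, 0.4903, 0.3550] → [0.4097, -0.2279, -0.1759, 0.2128, -0.3277, 0.9205]
J4: z=[0.8183, -0.4551, -0.3512] o=[-0.5213, 0.1756, 0.2899] → [-0.0818, -0.0473, -0.1291, 0.8183, -0.4551, -0.3512]
V = J·q̇ = [-0.1591, 0.1344, -0.0249, 0.0327, -0.2754, -0.4940]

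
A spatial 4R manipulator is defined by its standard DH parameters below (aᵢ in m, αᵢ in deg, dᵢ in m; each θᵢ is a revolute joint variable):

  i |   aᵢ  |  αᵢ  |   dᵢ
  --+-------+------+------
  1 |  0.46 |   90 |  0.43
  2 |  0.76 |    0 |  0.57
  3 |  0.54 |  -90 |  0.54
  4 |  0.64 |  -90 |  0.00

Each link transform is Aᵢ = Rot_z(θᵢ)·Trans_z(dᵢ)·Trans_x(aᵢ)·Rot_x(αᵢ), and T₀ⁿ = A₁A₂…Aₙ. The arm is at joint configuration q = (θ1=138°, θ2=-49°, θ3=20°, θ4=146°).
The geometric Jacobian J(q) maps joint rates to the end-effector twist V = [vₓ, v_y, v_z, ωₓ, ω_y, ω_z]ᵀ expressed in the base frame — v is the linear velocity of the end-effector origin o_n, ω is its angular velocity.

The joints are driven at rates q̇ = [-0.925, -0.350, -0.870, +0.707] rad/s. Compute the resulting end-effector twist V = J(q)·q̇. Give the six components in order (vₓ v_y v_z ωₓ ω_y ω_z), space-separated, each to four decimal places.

o_n = [-0.2152, 1.2059, -0.1481]
J₁: ẑ×o_n = [-1.2059, -0.2152, 0.0000], ω = ẑ
J2: z=[0.6691, 0.7431, 0.0000] o=[-0.3418, 0.3078, 0.4300] → [-0.4296, 0.3869, 0.5068, 0.6691, 0.7431, 0.0000]
J3: z=[0.6691, 0.7431, 0.0000] o=[-0.3310, 1.0650, -0.1436] → [-0.0034, 0.0031, 0.0082, 0.6691, 0.7431, 0.0000]
J4: z=[-0.3603, 0.3244, 0.8746] o=[-0.3206, 1.7823, -0.4054] → [0.5876, 0.1849, 0.1735, -0.3603, 0.3244, 0.8746]
V = J·q̇ = [1.6842, 0.1917, -0.0619, -1.0711, -0.6773, -0.3066]

1.6842 0.1917 -0.0619 -1.0711 -0.6773 -0.3066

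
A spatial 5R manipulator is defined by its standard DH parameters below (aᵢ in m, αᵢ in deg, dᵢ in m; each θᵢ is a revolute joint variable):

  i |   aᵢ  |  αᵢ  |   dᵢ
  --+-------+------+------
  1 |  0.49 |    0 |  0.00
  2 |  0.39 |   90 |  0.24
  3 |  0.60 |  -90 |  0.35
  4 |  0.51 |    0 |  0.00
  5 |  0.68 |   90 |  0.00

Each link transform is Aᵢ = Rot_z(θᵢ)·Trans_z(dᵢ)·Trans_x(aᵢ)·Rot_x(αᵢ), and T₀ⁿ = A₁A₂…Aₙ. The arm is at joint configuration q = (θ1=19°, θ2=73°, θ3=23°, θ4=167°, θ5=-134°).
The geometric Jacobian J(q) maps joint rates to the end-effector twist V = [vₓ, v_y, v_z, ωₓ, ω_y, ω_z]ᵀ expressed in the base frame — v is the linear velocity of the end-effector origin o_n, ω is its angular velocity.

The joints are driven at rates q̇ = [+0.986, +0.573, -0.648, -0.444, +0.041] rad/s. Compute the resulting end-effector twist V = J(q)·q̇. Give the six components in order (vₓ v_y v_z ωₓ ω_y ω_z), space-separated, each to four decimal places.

o_n = [0.2931, 1.1640, 0.5031]
J₁: ẑ×o_n = [-1.1640, 0.2931, 0.0000], ω = ẑ
J2: z=[0.0000, 0.0000, 1.0000] o=[0.4633, 0.1595, 0.0000] → [-1.0045, -0.1702, 0.0000, 0.0000, 0.0000, 1.0000]
J3: z=[0.9994, 0.0349, 0.0000] o=[0.4497, 0.5493, 0.2400] → [0.0092, -0.2629, 0.6198, 0.9994, 0.0349, 0.0000]
J4: z=[0.0136, -0.3905, 0.9205] o=[0.7802, 1.1135, 0.4744] → [-0.0577, -0.4488, -0.1895, 0.0136, -0.3905, 0.9205]
J5: z=[0.0136, -0.3905, 0.9205] o=[0.6815, 0.6523, 0.2803] → [-0.5581, -0.3606, -0.1447, 0.0136, -0.3905, 0.9205]
V = J·q̇ = [-1.7265, 0.5463, -0.3234, -0.6531, 0.1348, 1.1880]

-1.7265 0.5463 -0.3234 -0.6531 0.1348 1.1880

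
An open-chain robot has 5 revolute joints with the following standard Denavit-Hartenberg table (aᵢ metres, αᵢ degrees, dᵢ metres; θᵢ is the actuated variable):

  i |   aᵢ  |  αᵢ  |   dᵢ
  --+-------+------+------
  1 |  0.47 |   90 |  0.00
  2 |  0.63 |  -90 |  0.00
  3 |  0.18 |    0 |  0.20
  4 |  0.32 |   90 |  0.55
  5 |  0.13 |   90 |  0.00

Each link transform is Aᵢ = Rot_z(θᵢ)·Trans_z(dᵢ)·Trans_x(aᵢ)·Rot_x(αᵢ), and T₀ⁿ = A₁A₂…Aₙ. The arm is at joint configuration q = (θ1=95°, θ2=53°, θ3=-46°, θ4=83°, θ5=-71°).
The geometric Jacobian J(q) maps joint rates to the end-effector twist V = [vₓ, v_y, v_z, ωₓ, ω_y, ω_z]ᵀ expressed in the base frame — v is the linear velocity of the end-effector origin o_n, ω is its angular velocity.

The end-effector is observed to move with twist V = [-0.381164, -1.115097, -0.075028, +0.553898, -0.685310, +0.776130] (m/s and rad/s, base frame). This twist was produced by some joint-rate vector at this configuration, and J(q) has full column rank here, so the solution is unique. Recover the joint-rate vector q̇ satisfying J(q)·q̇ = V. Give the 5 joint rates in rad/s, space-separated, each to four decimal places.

o_n = [-0.1403, 0.5877, 1.2115]
J₁: ẑ×o_n = [-0.5877, -0.1403, 0.0000], ω = ẑ
J2: z=[0.9962, 0.0872, 0.0000] o=[-0.0410, 0.4682, 0.0000] → [0.1056, -1.2069, 0.1277, 0.9962, 0.0872, 0.0000]
J3: z=[0.0696, -0.7956, 0.6018] o=[-0.0740, 0.8459, 0.5031] → [-0.4082, -0.0892, -0.0707, 0.0696, -0.7956, 0.6018]
J4: z=[0.0696, -0.7956, 0.6018] o=[0.0623, 0.7730, 0.7234] → [-0.2768, -0.1559, -0.1741, 0.0696, -0.7956, 0.6018]
J5: z=[0.7640, 0.4304, 0.4806] o=[-0.1046, 0.4719, 1.2585] → [-0.0759, 0.0187, 0.1039, 0.7640, 0.4304, 0.4806]
q̇ = J⁺·V = [0.4800, 0.7620, -0.0440, 0.8060, -0.3380]

0.4800 0.7620 -0.0440 0.8060 -0.3380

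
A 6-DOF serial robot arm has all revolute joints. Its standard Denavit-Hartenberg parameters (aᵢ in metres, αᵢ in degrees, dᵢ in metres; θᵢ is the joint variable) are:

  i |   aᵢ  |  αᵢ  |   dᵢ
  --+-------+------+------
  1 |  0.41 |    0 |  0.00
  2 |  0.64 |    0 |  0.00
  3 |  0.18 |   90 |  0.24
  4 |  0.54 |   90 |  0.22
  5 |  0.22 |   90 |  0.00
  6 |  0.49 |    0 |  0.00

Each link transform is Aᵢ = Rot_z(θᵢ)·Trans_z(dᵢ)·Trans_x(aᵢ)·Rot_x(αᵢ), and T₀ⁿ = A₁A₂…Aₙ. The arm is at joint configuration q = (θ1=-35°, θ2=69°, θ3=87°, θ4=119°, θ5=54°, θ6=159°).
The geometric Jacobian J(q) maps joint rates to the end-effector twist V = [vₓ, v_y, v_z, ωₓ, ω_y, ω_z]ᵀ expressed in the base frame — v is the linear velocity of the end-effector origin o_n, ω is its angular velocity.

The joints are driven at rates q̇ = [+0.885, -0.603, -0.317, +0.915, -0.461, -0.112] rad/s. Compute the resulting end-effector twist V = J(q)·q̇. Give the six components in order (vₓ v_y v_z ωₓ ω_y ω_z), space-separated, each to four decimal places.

0.3435 0.2188 -0.0796 1.0258 0.1972 -0.3377

o_n = [0.8185, 0.2566, 0.6754]
J₁: ẑ×o_n = [-0.2566, 0.8185, 0.0000], ω = ẑ
J2: z=[0.0000, 0.0000, 1.0000] o=[0.3359, -0.2352, 0.0000] → [-0.4918, 0.4827, 0.0000, 0.0000, 0.0000, 1.0000]
J3: z=[0.0000, 0.0000, 1.0000] o=[0.8664, 0.1227, 0.0000] → [-0.1339, -0.0479, 0.0000, 0.0000, 0.0000, 1.0000]
J4: z=[0.8572, 0.5150, 0.0000] o=[0.7737, 0.2770, 0.2400] → [0.2242, -0.3732, -0.0405, 0.8572, 0.5150, 0.0000]
J5: z=[-0.4505, 0.7497, 0.4848] o=[1.0971, 0.1659, 0.7123] → [-0.0717, -0.1517, 0.1680, -0.4505, 0.7497, 0.4848]
J6: z=[-0.3018, -0.6389, 0.7076] o=[1.2820, 0.2038, 0.8254] → [0.0585, -0.3732, -0.3121, -0.3018, -0.6389, 0.7076]
V = J·q̇ = [0.3435, 0.2188, -0.0796, 1.0258, 0.1972, -0.3377]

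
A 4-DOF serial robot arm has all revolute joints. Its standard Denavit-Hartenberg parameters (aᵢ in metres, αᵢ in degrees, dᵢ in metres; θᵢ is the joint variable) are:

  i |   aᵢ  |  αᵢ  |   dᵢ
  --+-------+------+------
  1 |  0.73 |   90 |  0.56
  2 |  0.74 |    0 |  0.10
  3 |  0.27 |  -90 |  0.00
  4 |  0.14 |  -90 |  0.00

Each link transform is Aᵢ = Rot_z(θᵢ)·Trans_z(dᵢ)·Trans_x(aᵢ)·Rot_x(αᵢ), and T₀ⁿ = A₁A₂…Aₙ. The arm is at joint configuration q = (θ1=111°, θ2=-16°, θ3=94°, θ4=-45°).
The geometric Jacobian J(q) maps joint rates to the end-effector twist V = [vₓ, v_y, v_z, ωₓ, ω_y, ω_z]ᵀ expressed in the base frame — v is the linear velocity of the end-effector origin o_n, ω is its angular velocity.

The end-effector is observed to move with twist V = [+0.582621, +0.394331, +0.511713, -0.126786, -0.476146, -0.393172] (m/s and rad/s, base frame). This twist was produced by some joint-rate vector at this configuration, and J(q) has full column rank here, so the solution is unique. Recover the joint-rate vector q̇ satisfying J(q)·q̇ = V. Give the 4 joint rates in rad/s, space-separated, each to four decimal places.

-0.4780 0.6950 -0.9840 0.4080

o_n = [-0.3582, 1.4885, 0.7170]
J₁: ẑ×o_n = [-1.4885, -0.3582, 0.0000], ω = ẑ
J2: z=[0.9336, 0.3584, 0.0000] o=[-0.2616, 0.6815, 0.5600] → [0.0562, -0.1465, 0.7881, 0.9336, 0.3584, 0.0000]
J3: z=[0.9336, 0.3584, 0.0000] o=[-0.4232, 1.3814, 0.3560] → [0.1293, -0.3370, 0.0767, 0.9336, 0.3584, 0.0000]
J4: z=[0.3505, -0.9132, 0.2079] o=[-0.4433, 1.4338, 0.6201] → [-0.0998, -0.0163, 0.0968, 0.3505, -0.9132, 0.2079]
q̇ = J⁺·V = [-0.4780, 0.6950, -0.9840, 0.4080]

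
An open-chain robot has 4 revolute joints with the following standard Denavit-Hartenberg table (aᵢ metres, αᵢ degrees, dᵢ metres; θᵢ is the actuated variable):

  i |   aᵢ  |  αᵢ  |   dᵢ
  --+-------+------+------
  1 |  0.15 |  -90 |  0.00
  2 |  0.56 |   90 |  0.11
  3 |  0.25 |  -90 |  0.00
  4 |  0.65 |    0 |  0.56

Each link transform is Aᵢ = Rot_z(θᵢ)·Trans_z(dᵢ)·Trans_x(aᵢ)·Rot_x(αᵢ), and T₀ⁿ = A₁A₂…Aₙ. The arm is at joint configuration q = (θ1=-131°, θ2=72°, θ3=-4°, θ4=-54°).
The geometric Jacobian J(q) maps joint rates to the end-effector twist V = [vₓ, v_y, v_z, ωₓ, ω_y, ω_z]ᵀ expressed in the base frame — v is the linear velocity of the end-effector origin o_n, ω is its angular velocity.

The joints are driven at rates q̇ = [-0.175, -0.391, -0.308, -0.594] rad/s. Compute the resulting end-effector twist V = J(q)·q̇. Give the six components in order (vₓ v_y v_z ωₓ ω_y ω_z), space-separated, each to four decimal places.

o_n = [-0.2044, -1.1872, -1.0069]
J₁: ẑ×o_n = [1.1872, -0.2044, 0.0000], ω = ẑ
J2: z=[0.7547, -0.6561, 0.0000] o=[-0.0984, -0.1132, 0.0000] → [0.6606, 0.7599, -0.8801, 0.7547, -0.6561, 0.0000]
J3: z=[-0.6239, -0.7178, 0.3090] o=[-0.1289, -0.3160, -0.5326] → [0.6097, -0.3193, 0.4894, -0.6239, -0.7178, 0.3090]
J4: z=[0.7387, -0.6707, -0.0663] o=[-0.1926, -0.3627, -0.7698] → [0.1044, 0.1760, -0.6170, 0.7387, -0.6707, -0.0663]
V = J·q̇ = [-0.7158, -0.2675, 0.5599, -0.5417, 0.8760, -0.2308]

-0.7158 -0.2675 0.5599 -0.5417 0.8760 -0.2308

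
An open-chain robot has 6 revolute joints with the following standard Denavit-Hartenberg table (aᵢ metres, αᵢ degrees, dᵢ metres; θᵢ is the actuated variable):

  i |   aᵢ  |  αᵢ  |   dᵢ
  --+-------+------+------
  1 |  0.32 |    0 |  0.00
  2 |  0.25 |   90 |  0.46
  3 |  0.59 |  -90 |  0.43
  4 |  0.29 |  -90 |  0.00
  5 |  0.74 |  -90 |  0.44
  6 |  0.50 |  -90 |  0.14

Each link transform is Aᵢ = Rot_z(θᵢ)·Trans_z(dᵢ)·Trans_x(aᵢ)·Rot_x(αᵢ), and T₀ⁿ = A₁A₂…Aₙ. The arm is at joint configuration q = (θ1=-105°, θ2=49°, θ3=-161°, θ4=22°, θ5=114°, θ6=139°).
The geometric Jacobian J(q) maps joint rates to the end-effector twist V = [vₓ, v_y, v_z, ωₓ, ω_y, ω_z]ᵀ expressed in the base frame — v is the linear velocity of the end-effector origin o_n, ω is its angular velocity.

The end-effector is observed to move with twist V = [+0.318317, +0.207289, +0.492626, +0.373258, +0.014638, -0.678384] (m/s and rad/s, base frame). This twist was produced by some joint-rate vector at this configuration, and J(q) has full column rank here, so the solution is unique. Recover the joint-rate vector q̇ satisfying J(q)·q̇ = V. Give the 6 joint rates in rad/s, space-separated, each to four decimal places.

o_n = [-0.5558, -0.1814, 0.5366]
J₁: ẑ×o_n = [0.1814, -0.5558, 0.0000], ω = ẑ
J2: z=[0.0000, 0.0000, 1.0000] o=[-0.0828, -0.3091, 0.0000] → [-0.1277, -0.4730, 0.0000, 0.0000, 0.0000, 1.0000]
J3: z=[-0.8290, -0.5592, 0.0000] o=[0.0570, -0.5164, 0.4600] → [-0.0428, 0.0635, -0.6203, -0.8290, -0.5592, 0.0000]
J4: z=[0.1821, -0.2699, -0.9455] o=[-0.6115, -0.2943, 0.2679] → [0.0342, -0.1016, 0.0356, 0.1821, -0.2699, -0.9455]
J5: z=[0.9667, 0.2248, 0.1220] o=[-0.6636, -0.0228, 0.1804] → [0.0994, -0.3312, -0.1776, 0.9667, 0.2248, 0.1220]
J6: z=[0.2382, -0.9651, -0.1088] o=[-0.3072, -0.0232, 0.9641] → [0.3954, 0.1289, -0.2776, 0.2382, -0.9651, -0.1088]
q̇ = J⁺·V = [0.5370, -0.8780, -0.7830, 0.2740, -0.4030, 0.2680]

0.5370 -0.8780 -0.7830 0.2740 -0.4030 0.2680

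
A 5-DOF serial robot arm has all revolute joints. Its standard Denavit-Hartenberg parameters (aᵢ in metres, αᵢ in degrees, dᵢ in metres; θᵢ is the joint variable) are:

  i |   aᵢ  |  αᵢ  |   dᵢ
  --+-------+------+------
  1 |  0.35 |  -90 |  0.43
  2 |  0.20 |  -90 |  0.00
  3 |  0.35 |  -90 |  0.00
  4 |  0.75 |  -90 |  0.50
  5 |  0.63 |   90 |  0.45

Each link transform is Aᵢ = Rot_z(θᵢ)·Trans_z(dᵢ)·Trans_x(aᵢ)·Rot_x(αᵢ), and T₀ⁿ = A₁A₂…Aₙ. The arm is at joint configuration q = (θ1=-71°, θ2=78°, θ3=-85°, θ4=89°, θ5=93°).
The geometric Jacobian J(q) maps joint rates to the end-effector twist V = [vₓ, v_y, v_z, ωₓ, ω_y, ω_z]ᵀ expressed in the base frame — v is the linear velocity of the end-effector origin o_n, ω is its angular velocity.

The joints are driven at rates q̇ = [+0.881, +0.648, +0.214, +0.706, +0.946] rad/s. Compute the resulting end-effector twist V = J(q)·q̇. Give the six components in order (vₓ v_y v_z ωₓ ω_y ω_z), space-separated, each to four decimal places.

0.1768 0.8715 -0.6259 -0.3573 -0.0552 0.2326

o_n = [0.2774, -1.0385, 0.5183]
J₁: ẑ×o_n = [1.0385, 0.2774, -0.0000], ω = ẑ
J2: z=[0.9455, 0.3256, 0.0000] o=[0.1139, -0.3309, 0.4300] → [0.0288, -0.0835, -0.7222, 0.9455, 0.3256, 0.0000]
J3: z=[-0.3185, 0.9249, -0.2079] o=[0.1275, -0.3702, 0.2344] → [0.1237, 0.0593, 0.0742, -0.3185, 0.9249, -0.2079]
J4: z=[-0.0150, -0.2242, -0.9744] o=[0.4592, -0.2627, 0.2045] → [-0.8263, 0.1819, -0.0292, -0.0150, -0.2242, -0.9744]
J5: z=[-0.9421, -0.3233, 0.0889] o=[0.7029, -1.0644, -0.1279] → [-0.2112, 0.5710, -0.1620, -0.9421, -0.3233, 0.0889]
V = J·q̇ = [0.1768, 0.8715, -0.6259, -0.3573, -0.0552, 0.2326]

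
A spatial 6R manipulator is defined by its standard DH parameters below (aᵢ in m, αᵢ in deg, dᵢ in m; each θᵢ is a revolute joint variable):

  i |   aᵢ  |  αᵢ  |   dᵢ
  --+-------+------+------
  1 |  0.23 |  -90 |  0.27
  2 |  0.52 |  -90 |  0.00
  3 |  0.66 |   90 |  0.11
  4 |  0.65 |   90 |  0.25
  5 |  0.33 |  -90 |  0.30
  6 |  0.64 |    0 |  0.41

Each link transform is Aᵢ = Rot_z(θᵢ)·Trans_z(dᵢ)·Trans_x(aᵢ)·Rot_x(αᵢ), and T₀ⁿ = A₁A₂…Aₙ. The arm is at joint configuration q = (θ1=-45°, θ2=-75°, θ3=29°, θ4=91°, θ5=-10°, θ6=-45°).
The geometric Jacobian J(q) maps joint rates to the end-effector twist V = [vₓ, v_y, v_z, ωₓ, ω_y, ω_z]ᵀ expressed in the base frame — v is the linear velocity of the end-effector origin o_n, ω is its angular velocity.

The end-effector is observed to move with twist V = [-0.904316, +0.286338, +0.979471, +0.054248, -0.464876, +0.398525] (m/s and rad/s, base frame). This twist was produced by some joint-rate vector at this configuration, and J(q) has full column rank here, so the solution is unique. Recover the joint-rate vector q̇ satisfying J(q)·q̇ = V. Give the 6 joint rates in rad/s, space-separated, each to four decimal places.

o_n = [1.4736, -1.7836, 1.7681]
J₁: ẑ×o_n = [1.7836, 1.4736, -0.0000], ω = ẑ
J2: z=[0.7071, 0.7071, 0.0000] o=[0.1626, -0.1626, 0.2700] → [1.0593, -1.0593, -2.0731, 0.7071, 0.7071, 0.0000]
J3: z=[0.6830, -0.6830, -0.2588] o=[0.2578, -0.2578, 0.7723] → [-1.0751, -0.9948, -0.2117, 0.6830, -0.6830, -0.2588]
J4: z=[0.7072, 0.5297, 0.4683] o=[0.2123, -0.6648, 1.3014] → [0.7711, 0.2606, -1.4593, 0.7072, 0.5297, 0.4683]
J5: z=[-0.1708, -0.5147, 0.8402] o=[0.8351, -0.9706, 1.2407] → [0.4115, 0.6265, 0.4675, -0.1708, -0.5147, 0.8402]
J6: z=[0.8156, 0.4046, 0.4137] o=[0.9663, -1.3744, 1.3770] → [0.3275, -0.1091, -0.5389, 0.8156, 0.4046, 0.4137]
q̇ = J⁺·V = [-0.4900, -0.5720, 0.0150, 0.1560, 0.6990, 0.5610]

-0.4900 -0.5720 0.0150 0.1560 0.6990 0.5610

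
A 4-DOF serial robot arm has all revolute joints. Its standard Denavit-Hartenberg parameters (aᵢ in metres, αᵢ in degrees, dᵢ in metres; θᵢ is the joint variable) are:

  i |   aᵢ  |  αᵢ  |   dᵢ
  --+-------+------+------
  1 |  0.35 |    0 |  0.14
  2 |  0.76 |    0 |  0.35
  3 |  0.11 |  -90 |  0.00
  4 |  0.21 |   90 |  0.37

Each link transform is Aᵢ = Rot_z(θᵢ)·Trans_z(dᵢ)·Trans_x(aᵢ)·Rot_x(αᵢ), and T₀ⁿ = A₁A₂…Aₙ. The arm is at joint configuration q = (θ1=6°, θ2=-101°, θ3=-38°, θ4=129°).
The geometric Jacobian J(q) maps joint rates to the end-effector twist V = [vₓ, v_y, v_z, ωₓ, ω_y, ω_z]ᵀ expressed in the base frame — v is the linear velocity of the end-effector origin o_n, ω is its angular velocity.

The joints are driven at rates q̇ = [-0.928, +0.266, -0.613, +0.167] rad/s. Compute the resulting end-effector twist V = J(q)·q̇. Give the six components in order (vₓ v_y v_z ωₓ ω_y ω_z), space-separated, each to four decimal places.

-0.7497 -0.6235 0.0221 0.1221 -0.1139 -1.2750

o_n = [0.5676, -0.9567, 0.3268]
J₁: ẑ×o_n = [0.9567, 0.5676, -0.0000], ω = ẑ
J2: z=[0.0000, 0.0000, 1.0000] o=[0.3481, 0.0366, 0.1400] → [0.9932, 0.2195, -0.0000, 0.0000, 0.0000, 1.0000]
J3: z=[0.0000, 0.0000, 1.0000] o=[0.2818, -0.7205, 0.4900] → [0.2361, 0.2857, -0.0000, 0.0000, 0.0000, 1.0000]
J4: z=[0.7314, -0.6820, 0.0000] o=[0.2068, -0.8010, 0.4900] → [0.1113, 0.1194, 0.1322, 0.7314, -0.6820, 0.0000]
V = J·q̇ = [-0.7497, -0.6235, 0.0221, 0.1221, -0.1139, -1.2750]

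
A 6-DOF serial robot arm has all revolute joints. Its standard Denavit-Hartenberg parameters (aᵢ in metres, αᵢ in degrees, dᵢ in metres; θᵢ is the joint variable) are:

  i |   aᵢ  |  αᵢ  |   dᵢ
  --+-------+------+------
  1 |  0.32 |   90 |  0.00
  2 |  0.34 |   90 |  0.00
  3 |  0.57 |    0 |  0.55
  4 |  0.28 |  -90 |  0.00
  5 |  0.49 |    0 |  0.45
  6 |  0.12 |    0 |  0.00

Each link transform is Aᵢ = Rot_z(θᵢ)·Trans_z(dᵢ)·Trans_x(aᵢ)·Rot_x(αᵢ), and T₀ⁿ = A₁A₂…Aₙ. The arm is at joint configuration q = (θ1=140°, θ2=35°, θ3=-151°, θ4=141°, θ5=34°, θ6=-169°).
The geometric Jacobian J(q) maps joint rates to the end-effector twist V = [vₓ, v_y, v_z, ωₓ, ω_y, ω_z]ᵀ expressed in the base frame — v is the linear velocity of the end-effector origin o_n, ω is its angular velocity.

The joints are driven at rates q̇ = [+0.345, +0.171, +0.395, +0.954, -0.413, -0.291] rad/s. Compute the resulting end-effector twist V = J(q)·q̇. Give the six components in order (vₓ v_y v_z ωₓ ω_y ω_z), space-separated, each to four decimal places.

0.3599 0.1832 -0.1507 -0.8517 0.0329 -0.8302

o_n = [-0.6848, 0.6560, -0.0020]
J₁: ẑ×o_n = [-0.6560, -0.6848, 0.0000], ω = ẑ
J2: z=[0.6428, 0.7660, 0.0000] o=[-0.2451, 0.2057, 0.0000] → [-0.0015, 0.0013, 0.6263, 0.6428, 0.7660, 0.0000]
J3: z=[-0.4394, 0.3687, -0.8192] o=[-0.4585, 0.3847, 0.1950] → [0.1496, 0.0988, -0.0358, -0.4394, 0.3687, -0.8192]
J4: z=[-0.4394, 0.3687, -0.8192] o=[-0.5649, 0.1133, -0.5415] → [0.6435, 0.3352, -0.1943, -0.4394, 0.3687, -0.8192]
J5: z=[0.5241, 0.8458, 0.0996] o=[-0.7692, 0.2213, -0.3833] → [0.2792, -0.1914, 0.1564, 0.5241, 0.8458, 0.0996]
J6: z=[0.5241, 0.8458, 0.0996] o=[-0.7094, 0.6575, 0.1154] → [-0.0992, 0.0640, -0.0216, 0.5241, 0.8458, 0.0996]
V = J·q̇ = [0.3599, 0.1832, -0.1507, -0.8517, 0.0329, -0.8302]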